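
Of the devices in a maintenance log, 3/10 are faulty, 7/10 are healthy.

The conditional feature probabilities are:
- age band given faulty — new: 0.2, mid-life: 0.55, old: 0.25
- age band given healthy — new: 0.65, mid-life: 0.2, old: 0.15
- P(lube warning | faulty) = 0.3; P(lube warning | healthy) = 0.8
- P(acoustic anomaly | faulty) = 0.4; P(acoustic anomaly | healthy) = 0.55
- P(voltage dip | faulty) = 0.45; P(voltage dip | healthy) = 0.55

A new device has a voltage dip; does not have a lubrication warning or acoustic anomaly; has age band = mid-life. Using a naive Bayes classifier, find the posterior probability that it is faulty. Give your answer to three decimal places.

0.818

faulty: 0.3 × 0.55 × (1−0.3) × (1−0.4) × 0.45 = 0.031185
healthy: 0.7 × 0.2 × (1−0.8) × (1−0.55) × 0.55 = 0.00693
P(faulty | x) = 0.031185 / 0.038115 ≈ 0.818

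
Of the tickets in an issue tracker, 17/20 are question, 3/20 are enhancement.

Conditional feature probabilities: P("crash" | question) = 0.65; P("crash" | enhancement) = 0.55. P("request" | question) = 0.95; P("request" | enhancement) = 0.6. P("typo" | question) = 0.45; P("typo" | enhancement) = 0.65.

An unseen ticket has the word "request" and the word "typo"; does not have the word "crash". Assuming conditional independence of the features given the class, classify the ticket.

question: 0.85 × (1−0.65) × 0.95 × 0.45 = 0.12718125
enhancement: 0.15 × (1−0.55) × 0.6 × 0.65 = 0.026325
Highest score → question.

question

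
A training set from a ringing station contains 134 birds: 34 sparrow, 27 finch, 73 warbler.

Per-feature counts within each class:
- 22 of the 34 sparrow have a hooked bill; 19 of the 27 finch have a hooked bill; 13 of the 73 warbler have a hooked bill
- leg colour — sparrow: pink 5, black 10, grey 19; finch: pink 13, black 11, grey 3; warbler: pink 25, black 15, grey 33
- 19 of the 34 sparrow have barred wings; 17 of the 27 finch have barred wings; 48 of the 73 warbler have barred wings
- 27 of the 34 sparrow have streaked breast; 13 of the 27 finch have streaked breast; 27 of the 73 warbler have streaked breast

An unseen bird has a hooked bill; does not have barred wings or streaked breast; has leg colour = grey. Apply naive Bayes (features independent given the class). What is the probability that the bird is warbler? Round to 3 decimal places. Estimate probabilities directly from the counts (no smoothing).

sparrow: (34/134) × (22/34) × (19/34) × (15/34) × (7/34) ≈ 0.00833343
finch: (27/134) × (19/27) × (3/27) × (10/27) × (14/27) ≈ 0.00302557
warbler: (73/134) × (13/73) × (33/73) × (25/73) × (46/73) ≈ 0.00946415
P(warbler | x) = 0.00946415 / 0.02082315 ≈ 0.455

0.455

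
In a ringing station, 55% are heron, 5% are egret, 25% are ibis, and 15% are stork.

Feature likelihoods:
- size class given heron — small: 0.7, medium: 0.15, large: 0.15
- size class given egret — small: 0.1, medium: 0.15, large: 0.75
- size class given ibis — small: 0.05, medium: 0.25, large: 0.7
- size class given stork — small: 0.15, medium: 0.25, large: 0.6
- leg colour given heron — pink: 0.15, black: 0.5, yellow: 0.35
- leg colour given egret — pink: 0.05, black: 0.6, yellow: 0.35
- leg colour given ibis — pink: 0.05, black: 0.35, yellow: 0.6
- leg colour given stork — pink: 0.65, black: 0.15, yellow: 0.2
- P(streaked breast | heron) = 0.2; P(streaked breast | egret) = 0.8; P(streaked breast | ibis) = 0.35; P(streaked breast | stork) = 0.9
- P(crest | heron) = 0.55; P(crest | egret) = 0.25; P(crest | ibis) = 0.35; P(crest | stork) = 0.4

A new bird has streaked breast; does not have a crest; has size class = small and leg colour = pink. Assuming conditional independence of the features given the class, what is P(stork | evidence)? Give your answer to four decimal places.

0.5899

heron: 0.55 × 0.7 × 0.15 × 0.2 × (1−0.55) = 0.0051975
egret: 0.05 × 0.1 × 0.05 × 0.8 × (1−0.25) = 0.00015
ibis: 0.25 × 0.05 × 0.05 × 0.35 × (1−0.35) = 0.0001421875
stork: 0.15 × 0.15 × 0.65 × 0.9 × (1−0.4) = 0.0078975
P(stork | x) = 0.0078975 / 0.0133871875 ≈ 0.5899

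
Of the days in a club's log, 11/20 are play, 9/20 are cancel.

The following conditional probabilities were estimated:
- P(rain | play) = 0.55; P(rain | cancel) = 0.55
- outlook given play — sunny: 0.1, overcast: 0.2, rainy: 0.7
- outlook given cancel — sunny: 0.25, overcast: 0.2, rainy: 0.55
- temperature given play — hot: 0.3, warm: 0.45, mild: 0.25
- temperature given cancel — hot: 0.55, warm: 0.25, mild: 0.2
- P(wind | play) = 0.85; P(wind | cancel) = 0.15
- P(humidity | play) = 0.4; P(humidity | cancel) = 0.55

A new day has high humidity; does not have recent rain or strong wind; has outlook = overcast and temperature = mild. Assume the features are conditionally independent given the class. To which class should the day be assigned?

play: 0.55 × (1−0.55) × 0.2 × 0.25 × (1−0.85) × 0.4 = 0.0007425
cancel: 0.45 × (1−0.55) × 0.2 × 0.2 × (1−0.15) × 0.55 = 0.00378675
Highest score → cancel.

cancel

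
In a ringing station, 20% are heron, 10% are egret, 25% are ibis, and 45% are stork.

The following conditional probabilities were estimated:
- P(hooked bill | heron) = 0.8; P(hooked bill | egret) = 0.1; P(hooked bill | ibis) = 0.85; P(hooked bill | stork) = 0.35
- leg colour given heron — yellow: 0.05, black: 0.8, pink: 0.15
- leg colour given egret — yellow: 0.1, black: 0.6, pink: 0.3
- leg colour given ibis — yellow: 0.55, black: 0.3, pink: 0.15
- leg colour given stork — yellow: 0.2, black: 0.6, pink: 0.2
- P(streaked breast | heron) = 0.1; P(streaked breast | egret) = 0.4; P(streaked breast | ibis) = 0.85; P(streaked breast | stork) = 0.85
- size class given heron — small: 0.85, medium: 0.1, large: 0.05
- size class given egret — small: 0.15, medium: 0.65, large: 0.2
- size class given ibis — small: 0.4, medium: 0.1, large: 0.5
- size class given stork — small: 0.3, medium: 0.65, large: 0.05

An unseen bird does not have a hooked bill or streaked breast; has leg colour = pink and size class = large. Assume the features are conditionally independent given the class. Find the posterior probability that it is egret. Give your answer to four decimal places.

heron: 0.2 × (1−0.8) × 0.15 × (1−0.1) × 0.05 = 0.00027
egret: 0.1 × (1−0.1) × 0.3 × (1−0.4) × 0.2 = 0.00324
ibis: 0.25 × (1−0.85) × 0.15 × (1−0.85) × 0.5 = 0.000421875
stork: 0.45 × (1−0.35) × 0.2 × (1−0.85) × 0.05 = 0.00043875
P(egret | x) = 0.00324 / 0.004370625 ≈ 0.7413

0.7413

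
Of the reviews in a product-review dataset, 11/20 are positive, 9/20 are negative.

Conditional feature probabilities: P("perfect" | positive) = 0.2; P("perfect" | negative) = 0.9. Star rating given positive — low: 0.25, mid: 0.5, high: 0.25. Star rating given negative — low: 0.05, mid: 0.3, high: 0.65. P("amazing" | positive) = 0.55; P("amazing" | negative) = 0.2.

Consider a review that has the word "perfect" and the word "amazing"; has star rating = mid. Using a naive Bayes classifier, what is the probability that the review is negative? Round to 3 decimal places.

0.445

positive: 0.55 × 0.2 × 0.5 × 0.55 = 0.03025
negative: 0.45 × 0.9 × 0.3 × 0.2 = 0.0243
P(negative | x) = 0.0243 / 0.05455 ≈ 0.445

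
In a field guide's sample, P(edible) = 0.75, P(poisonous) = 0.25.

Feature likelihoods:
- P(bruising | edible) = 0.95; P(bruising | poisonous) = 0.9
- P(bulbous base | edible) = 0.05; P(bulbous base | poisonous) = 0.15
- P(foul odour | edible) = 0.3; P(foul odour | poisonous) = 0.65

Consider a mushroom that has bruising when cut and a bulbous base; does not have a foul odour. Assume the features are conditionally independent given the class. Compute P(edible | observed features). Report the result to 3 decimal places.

edible: 0.75 × 0.95 × 0.05 × (1−0.3) = 0.0249375
poisonous: 0.25 × 0.9 × 0.15 × (1−0.65) = 0.0118125
P(edible | x) = 0.0249375 / 0.03675 ≈ 0.679

0.679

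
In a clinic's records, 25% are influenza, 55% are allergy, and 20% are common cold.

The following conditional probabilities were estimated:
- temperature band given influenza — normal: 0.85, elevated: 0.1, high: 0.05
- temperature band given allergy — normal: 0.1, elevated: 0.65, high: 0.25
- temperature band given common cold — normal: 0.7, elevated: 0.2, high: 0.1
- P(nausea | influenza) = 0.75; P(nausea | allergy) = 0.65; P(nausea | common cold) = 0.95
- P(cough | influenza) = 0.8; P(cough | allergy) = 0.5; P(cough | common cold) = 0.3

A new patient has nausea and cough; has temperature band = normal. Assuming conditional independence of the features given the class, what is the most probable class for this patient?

influenza

influenza: 0.25 × 0.85 × 0.75 × 0.8 = 0.1275
allergy: 0.55 × 0.1 × 0.65 × 0.5 = 0.017875
common cold: 0.2 × 0.7 × 0.95 × 0.3 = 0.0399
Highest score → influenza.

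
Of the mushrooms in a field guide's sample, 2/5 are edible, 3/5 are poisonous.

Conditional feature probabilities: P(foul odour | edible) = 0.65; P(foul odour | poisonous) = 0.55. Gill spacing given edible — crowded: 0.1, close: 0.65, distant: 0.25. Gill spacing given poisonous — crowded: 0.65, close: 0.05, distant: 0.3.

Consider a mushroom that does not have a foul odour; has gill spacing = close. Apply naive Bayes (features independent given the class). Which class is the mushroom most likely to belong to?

edible: 0.4 × (1−0.65) × 0.65 = 0.091
poisonous: 0.6 × (1−0.55) × 0.05 = 0.0135
Highest score → edible.

edible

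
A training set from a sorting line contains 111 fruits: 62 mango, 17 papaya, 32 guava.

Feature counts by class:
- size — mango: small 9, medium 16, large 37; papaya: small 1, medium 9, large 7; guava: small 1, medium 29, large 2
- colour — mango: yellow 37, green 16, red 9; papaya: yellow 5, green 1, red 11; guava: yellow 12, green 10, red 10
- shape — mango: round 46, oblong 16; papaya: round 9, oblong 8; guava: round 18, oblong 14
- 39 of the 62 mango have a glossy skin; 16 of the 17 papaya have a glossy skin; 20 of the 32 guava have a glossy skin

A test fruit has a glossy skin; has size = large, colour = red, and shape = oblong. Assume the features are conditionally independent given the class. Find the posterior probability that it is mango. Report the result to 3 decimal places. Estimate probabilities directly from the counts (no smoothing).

0.286

mango: (62/111) × (37/62) × (9/62) × (16/62) × (39/62) ≈ 0.00785472
papaya: (17/111) × (7/17) × (11/17) × (8/17) × (16/17) ≈ 0.018073
guava: (32/111) × (2/32) × (10/32) × (14/32) × (20/32) ≈ 0.00153963
P(mango | x) = 0.00785472 / 0.02746735 ≈ 0.286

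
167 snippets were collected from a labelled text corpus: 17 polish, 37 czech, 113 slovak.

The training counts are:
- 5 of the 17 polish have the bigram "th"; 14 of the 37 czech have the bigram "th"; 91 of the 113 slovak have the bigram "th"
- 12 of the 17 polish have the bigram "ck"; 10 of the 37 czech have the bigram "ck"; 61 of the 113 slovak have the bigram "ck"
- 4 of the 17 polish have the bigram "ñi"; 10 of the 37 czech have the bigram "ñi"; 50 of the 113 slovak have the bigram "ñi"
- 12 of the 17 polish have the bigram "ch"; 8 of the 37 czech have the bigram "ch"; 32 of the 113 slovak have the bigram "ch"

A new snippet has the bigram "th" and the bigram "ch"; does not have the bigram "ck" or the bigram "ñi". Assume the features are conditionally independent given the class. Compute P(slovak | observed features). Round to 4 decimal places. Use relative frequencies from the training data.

polish: (17/167) × (5/17) × (5/17) × (13/17) × (12/17) ≈ 0.00475337
czech: (37/167) × (14/37) × (27/37) × (27/37) × (8/37) ≈ 0.00965215
slovak: (113/167) × (91/113) × (52/113) × (63/113) × (32/113) ≈ 0.0395898
P(slovak | x) = 0.0395898 / 0.05399532 ≈ 0.7332

0.7332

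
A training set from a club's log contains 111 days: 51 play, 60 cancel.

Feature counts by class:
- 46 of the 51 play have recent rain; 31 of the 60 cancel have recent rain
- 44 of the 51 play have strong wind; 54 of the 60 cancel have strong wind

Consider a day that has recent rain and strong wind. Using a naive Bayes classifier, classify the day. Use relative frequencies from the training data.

play: (51/111) × (46/51) × (44/51) ≈ 0.357534
cancel: (60/111) × (31/60) × (54/60) ≈ 0.251351
Highest score → play.

play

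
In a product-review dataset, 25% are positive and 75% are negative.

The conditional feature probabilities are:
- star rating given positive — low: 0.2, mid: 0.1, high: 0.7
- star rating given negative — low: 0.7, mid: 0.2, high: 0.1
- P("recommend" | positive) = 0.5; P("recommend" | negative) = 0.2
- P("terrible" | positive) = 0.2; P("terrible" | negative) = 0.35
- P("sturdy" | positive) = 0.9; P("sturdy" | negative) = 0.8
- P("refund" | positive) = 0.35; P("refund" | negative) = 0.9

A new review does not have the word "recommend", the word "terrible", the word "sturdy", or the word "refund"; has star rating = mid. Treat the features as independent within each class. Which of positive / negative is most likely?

negative

positive: 0.25 × 0.1 × (1−0.5) × (1−0.2) × (1−0.9) × (1−0.35) = 0.00065
negative: 0.75 × 0.2 × (1−0.2) × (1−0.35) × (1−0.8) × (1−0.9) = 0.00156
Highest score → negative.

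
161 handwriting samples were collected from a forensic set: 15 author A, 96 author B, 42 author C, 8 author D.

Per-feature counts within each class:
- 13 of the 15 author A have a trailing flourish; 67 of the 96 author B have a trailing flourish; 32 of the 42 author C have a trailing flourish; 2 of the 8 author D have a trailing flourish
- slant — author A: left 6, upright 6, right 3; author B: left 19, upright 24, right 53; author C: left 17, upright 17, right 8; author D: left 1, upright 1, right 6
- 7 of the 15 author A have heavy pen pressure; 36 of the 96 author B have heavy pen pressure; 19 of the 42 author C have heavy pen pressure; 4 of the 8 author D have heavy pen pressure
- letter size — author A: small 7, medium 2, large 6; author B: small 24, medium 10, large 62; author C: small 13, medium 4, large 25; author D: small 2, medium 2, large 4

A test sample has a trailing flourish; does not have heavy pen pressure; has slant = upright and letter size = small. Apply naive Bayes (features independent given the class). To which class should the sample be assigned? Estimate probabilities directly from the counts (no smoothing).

author B

author A: (15/161) × (13/15) × (6/15) × (8/15) × (7/15) ≈ 0.00803865
author B: (96/161) × (67/96) × (24/96) × (60/96) × (24/96) ≈ 0.0162558
author C: (42/161) × (32/42) × (17/42) × (23/42) × (13/42) ≈ 0.0136363
author D: (8/161) × (2/8) × (1/8) × (4/8) × (2/8) ≈ 0.000194099
Highest score → author B.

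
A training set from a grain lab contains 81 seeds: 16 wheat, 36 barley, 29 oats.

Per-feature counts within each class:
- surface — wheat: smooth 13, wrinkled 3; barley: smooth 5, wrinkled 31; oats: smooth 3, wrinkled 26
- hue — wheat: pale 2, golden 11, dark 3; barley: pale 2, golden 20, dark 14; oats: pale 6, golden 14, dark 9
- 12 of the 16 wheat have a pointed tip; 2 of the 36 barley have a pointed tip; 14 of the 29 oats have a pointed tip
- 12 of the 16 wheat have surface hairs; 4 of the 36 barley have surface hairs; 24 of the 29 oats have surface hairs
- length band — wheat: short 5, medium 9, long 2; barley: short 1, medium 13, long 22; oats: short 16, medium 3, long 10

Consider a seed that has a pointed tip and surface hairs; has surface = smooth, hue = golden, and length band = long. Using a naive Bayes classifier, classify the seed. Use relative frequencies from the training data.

wheat: (16/81) × (13/16) × (11/16) × (12/16) × (12/16) × (2/16) ≈ 0.00775825
barley: (36/81) × (5/36) × (20/36) × (2/36) × (4/36) × (22/36) ≈ 0.000129365
oats: (29/81) × (3/29) × (14/29) × (14/29) × (24/29) × (10/29) ≈ 0.00246327
Highest score → wheat.

wheat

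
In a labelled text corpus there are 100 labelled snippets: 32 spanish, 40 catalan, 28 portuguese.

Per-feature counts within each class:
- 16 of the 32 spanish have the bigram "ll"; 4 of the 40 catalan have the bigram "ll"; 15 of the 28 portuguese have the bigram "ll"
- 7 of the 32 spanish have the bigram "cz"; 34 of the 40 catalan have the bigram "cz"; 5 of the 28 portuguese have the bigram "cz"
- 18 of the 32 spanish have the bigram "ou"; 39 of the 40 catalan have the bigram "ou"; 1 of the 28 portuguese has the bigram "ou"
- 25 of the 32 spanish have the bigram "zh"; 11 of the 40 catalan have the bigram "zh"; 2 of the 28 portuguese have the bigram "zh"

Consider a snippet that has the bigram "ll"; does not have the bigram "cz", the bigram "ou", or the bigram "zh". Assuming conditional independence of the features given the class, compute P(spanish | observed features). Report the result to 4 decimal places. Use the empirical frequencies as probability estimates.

spanish: (32/100) × (16/32) × (25/32) × (14/32) × (7/32) = 0.011962890625
catalan: (40/100) × (4/40) × (6/40) × (1/40) × (29/40) = 0.00010875
portuguese: (28/100) × (15/28) × (23/28) × (27/28) × (26/28) ≈ 0.110327
P(spanish | x) = 0.011962890625 / 0.122398640625 ≈ 0.0977

0.0977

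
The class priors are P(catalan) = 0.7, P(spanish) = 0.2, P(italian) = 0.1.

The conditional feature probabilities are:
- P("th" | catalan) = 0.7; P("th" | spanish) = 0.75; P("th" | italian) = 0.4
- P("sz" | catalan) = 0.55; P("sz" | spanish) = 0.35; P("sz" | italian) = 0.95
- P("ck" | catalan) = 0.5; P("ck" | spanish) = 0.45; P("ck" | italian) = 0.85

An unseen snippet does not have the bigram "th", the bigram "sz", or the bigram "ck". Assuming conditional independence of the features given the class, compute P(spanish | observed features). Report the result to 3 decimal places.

0.273

catalan: 0.7 × (1−0.7) × (1−0.55) × (1−0.5) = 0.04725
spanish: 0.2 × (1−0.75) × (1−0.35) × (1−0.45) = 0.017875
italian: 0.1 × (1−0.4) × (1−0.95) × (1−0.85) = 0.00045
P(spanish | x) = 0.017875 / 0.065575 ≈ 0.273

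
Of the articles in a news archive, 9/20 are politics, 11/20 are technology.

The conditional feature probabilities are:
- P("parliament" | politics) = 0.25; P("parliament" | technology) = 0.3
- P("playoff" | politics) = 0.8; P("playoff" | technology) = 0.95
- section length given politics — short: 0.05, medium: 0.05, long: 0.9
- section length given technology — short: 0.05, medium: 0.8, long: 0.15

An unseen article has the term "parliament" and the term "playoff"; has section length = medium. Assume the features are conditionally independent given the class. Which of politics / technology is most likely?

technology

politics: 0.45 × 0.25 × 0.8 × 0.05 = 0.0045
technology: 0.55 × 0.3 × 0.95 × 0.8 = 0.1254
Highest score → technology.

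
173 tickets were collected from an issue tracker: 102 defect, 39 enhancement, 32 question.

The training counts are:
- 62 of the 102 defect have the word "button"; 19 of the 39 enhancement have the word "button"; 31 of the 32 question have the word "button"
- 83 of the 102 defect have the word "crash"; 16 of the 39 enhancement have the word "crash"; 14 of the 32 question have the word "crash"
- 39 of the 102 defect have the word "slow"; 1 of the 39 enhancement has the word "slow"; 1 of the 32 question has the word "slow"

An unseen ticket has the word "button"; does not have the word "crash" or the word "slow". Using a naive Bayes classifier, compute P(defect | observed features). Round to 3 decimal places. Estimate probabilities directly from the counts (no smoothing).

defect: (102/173) × (62/102) × (19/102) × (63/102) ≈ 0.0412325
enhancement: (39/173) × (19/39) × (23/39) × (38/39) ≈ 0.0631088
question: (32/173) × (31/32) × (18/32) × (31/32) ≈ 0.097645
P(defect | x) = 0.0412325 / 0.2019863 ≈ 0.204

0.204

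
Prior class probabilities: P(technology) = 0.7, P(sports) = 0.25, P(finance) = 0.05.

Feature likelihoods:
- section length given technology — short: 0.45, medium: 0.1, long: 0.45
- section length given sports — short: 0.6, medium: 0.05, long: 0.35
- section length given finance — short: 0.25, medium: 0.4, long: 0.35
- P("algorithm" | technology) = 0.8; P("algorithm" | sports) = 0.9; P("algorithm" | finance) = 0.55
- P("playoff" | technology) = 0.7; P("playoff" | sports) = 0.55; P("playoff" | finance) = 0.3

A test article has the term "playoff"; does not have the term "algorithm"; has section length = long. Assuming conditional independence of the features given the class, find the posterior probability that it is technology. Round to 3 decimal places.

0.860

technology: 0.7 × 0.45 × (1−0.8) × 0.7 = 0.0441
sports: 0.25 × 0.35 × (1−0.9) × 0.55 = 0.0048125
finance: 0.05 × 0.35 × (1−0.55) × 0.3 = 0.0023625
P(technology | x) = 0.0441 / 0.051275 ≈ 0.860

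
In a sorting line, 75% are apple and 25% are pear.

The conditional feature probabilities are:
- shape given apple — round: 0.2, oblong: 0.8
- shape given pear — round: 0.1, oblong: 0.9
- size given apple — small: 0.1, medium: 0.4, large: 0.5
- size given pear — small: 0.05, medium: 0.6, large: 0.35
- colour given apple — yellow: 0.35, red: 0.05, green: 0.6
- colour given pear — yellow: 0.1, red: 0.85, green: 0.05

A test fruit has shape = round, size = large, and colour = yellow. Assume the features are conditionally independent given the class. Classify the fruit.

apple

apple: 0.75 × 0.2 × 0.5 × 0.35 = 0.02625
pear: 0.25 × 0.1 × 0.35 × 0.1 = 0.000875
Highest score → apple.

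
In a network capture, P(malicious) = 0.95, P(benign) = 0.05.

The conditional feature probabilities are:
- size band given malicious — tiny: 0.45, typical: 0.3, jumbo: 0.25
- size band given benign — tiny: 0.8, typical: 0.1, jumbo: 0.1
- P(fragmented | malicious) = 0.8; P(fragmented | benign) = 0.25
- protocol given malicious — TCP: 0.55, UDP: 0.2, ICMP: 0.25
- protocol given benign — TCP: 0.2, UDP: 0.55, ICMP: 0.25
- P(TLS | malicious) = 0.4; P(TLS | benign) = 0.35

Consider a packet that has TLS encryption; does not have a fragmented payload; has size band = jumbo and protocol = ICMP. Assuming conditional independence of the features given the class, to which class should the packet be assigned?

malicious: 0.95 × 0.25 × (1−0.8) × 0.25 × 0.4 = 0.00475
benign: 0.05 × 0.1 × (1−0.25) × 0.25 × 0.35 = 0.000328125
Highest score → malicious.

malicious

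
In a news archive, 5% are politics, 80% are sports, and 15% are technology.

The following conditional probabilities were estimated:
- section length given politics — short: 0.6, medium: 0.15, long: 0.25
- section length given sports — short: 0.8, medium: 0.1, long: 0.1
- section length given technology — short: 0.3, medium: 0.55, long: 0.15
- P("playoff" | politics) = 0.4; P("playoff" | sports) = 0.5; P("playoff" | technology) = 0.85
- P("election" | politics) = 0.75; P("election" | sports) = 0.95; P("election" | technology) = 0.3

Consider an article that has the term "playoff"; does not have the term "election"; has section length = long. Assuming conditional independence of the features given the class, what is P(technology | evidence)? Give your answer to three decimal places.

0.805

politics: 0.05 × 0.25 × 0.4 × (1−0.75) = 0.00125
sports: 0.8 × 0.1 × 0.5 × (1−0.95) = 0.002
technology: 0.15 × 0.15 × 0.85 × (1−0.3) = 0.0133875
P(technology | x) = 0.0133875 / 0.0166375 ≈ 0.805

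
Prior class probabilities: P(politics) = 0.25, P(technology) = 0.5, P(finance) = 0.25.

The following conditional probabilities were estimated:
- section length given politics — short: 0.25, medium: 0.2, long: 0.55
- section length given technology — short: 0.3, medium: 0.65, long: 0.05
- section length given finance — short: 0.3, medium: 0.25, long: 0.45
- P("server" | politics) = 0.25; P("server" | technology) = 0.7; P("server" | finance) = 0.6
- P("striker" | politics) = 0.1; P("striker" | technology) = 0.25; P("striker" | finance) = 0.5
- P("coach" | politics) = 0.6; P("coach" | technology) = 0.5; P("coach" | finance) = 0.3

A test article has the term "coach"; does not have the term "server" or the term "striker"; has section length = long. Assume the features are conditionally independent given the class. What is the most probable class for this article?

politics: 0.25 × 0.55 × (1−0.25) × (1−0.1) × 0.6 = 0.0556875
technology: 0.5 × 0.05 × (1−0.7) × (1−0.25) × 0.5 = 0.0028125
finance: 0.25 × 0.45 × (1−0.6) × (1−0.5) × 0.3 = 0.00675
Highest score → politics.

politics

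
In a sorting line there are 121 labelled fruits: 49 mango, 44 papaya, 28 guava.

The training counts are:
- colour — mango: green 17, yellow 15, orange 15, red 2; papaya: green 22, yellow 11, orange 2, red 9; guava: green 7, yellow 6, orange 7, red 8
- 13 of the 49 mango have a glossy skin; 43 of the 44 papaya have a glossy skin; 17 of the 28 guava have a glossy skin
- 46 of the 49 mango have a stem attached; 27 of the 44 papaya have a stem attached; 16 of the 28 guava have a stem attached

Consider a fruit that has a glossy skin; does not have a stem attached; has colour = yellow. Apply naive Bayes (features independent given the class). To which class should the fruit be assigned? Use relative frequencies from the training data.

papaya

mango: (49/121) × (15/49) × (13/49) × (3/49) ≈ 0.00201362
papaya: (44/121) × (11/44) × (43/44) × (17/44) ≈ 0.0343257
guava: (28/121) × (6/28) × (17/28) × (12/28) ≈ 0.0129027
Highest score → papaya.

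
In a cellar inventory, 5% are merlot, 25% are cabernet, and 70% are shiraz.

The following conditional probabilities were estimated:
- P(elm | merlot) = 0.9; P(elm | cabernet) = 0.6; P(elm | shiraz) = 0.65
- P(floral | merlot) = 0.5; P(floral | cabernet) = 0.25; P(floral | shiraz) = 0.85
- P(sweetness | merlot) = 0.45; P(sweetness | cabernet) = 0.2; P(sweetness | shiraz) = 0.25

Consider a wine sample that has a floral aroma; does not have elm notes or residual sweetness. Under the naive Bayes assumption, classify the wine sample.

merlot: 0.05 × (1−0.9) × 0.5 × (1−0.45) = 0.001375
cabernet: 0.25 × (1−0.6) × 0.25 × (1−0.2) = 0.02
shiraz: 0.7 × (1−0.65) × 0.85 × (1−0.25) = 0.1561875
Highest score → shiraz.

shiraz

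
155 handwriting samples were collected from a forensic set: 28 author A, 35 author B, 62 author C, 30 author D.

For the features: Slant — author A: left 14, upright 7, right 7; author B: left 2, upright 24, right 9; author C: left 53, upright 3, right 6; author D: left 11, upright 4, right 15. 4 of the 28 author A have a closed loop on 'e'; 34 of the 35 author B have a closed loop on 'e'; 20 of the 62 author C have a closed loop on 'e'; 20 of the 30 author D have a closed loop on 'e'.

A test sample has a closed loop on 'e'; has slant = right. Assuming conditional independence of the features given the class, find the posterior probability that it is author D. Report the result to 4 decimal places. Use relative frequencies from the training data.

author A: (28/155) × (7/28) × (4/28) ≈ 0.00645161
author B: (35/155) × (9/35) × (34/35) ≈ 0.0564055
author C: (62/155) × (6/62) × (20/62) ≈ 0.012487
author D: (30/155) × (15/30) × (20/30) ≈ 0.0645161
P(author D | x) = 0.0645161 / 0.13986021 ≈ 0.4613

0.4613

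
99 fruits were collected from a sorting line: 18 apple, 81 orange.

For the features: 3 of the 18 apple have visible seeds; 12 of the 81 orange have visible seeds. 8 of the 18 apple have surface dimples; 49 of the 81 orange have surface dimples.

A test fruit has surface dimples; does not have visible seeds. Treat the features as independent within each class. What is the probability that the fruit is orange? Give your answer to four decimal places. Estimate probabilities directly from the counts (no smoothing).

0.8623

apple: (18/99) × (15/18) × (8/18) ≈ 0.0673401
orange: (81/99) × (69/81) × (49/81) ≈ 0.421624
P(orange | x) = 0.421624 / 0.4889641 ≈ 0.8623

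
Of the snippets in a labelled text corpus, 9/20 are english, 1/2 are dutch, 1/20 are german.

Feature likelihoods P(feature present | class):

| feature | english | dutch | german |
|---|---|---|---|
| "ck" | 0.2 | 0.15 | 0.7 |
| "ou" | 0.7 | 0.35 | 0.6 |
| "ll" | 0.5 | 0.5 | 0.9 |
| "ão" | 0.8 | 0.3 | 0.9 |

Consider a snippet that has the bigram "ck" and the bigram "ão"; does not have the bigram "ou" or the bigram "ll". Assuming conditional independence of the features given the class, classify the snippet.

english

english: 0.45 × 0.2 × (1−0.7) × (1−0.5) × 0.8 = 0.0108
dutch: 0.5 × 0.15 × (1−0.35) × (1−0.5) × 0.3 = 0.0073125
german: 0.05 × 0.7 × (1−0.6) × (1−0.9) × 0.9 = 0.00126
Highest score → english.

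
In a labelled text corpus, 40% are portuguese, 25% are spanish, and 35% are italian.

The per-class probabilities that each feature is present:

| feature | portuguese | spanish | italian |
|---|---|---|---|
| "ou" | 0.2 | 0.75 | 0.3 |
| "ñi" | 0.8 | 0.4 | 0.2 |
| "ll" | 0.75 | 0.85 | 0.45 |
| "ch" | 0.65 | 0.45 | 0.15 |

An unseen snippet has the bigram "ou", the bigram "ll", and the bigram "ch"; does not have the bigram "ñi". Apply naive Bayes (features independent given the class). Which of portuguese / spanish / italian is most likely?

portuguese: 0.4 × 0.2 × (1−0.8) × 0.75 × 0.65 = 0.0078
spanish: 0.25 × 0.75 × (1−0.4) × 0.85 × 0.45 = 0.04303125
italian: 0.35 × 0.3 × (1−0.2) × 0.45 × 0.15 = 0.00567
Highest score → spanish.

spanish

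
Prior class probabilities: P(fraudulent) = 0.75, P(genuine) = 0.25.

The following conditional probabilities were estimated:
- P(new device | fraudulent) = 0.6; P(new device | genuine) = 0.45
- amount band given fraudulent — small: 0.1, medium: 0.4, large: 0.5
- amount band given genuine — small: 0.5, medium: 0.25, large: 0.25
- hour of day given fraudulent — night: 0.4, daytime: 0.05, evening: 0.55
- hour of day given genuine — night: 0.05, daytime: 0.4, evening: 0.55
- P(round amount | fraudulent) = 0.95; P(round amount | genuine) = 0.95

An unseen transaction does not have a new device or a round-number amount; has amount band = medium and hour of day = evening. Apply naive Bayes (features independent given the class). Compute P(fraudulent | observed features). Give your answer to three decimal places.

fraudulent: 0.75 × (1−0.6) × 0.4 × 0.55 × (1−0.95) = 0.0033
genuine: 0.25 × (1−0.45) × 0.25 × 0.55 × (1−0.95) = 0.0009453125
P(fraudulent | x) = 0.0033 / 0.0042453125 ≈ 0.777

0.777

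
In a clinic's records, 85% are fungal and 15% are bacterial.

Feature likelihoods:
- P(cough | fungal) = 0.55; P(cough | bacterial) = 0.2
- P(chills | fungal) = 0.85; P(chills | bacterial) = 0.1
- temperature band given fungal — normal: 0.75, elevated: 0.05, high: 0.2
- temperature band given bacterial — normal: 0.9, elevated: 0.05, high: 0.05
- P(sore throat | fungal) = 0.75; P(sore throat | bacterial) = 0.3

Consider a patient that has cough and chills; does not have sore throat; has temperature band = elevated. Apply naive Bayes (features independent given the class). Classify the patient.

fungal

fungal: 0.85 × 0.55 × 0.85 × 0.05 × (1−0.75) = 0.0049671875
bacterial: 0.15 × 0.2 × 0.1 × 0.05 × (1−0.3) = 0.000105
Highest score → fungal.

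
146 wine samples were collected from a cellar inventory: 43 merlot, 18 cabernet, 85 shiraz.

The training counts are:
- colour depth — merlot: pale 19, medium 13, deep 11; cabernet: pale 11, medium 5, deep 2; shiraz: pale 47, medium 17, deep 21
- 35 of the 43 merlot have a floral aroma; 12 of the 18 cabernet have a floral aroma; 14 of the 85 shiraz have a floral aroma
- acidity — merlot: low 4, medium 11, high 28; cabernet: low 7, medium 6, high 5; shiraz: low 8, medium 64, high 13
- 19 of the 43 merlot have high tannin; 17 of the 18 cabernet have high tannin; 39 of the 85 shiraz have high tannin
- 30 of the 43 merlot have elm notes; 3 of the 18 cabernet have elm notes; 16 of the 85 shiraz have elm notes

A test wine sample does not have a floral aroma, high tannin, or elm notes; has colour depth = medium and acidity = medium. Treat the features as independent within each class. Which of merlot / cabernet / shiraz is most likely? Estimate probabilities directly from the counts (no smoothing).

shiraz

merlot: (43/146) × (13/43) × (8/43) × (11/43) × (24/43) × (13/43) ≈ 0.000715079
cabernet: (18/146) × (5/18) × (6/18) × (6/18) × (1/18) × (15/18) ≈ 0.000176166
shiraz: (85/146) × (17/85) × (71/85) × (64/85) × (46/85) × (69/85) ≈ 0.0321711
Highest score → shiraz.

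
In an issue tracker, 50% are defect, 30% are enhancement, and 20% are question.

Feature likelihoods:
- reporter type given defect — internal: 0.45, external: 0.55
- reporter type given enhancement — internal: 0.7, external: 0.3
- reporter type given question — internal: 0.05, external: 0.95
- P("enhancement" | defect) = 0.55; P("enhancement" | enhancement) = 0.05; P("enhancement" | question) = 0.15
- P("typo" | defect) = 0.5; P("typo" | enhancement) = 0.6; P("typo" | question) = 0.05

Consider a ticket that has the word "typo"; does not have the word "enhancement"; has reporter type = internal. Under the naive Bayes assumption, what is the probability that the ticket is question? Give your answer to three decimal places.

0.002

defect: 0.5 × 0.45 × (1−0.55) × 0.5 = 0.050625
enhancement: 0.3 × 0.7 × (1−0.05) × 0.6 = 0.1197
question: 0.2 × 0.05 × (1−0.15) × 0.05 = 0.000425
P(question | x) = 0.000425 / 0.17075 ≈ 0.002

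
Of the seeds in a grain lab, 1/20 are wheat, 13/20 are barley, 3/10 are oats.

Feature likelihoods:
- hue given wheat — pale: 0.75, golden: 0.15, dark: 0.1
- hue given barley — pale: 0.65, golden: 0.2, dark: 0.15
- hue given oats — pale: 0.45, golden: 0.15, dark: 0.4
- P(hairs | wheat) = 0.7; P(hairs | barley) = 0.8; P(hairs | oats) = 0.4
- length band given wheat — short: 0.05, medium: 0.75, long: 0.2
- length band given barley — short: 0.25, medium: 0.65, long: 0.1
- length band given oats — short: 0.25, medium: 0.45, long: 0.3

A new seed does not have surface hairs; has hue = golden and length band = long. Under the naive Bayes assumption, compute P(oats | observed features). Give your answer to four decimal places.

wheat: 0.05 × 0.15 × (1−0.7) × 0.2 = 0.00045
barley: 0.65 × 0.2 × (1−0.8) × 0.1 = 0.0026
oats: 0.3 × 0.15 × (1−0.4) × 0.3 = 0.0081
P(oats | x) = 0.0081 / 0.01115 ≈ 0.7265

0.7265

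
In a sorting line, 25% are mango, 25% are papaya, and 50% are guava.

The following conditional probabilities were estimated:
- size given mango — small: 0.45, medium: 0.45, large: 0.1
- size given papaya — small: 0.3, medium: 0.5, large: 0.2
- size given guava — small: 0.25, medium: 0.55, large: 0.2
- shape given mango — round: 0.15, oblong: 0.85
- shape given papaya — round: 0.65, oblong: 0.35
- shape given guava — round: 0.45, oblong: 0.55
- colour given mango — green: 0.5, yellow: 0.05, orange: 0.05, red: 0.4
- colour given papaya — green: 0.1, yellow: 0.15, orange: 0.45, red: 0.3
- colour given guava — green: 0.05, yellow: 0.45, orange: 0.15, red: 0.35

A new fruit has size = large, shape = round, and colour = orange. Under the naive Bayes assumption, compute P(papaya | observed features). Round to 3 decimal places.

0.678

mango: 0.25 × 0.1 × 0.15 × 0.05 = 0.0001875
papaya: 0.25 × 0.2 × 0.65 × 0.45 = 0.014625
guava: 0.5 × 0.2 × 0.45 × 0.15 = 0.00675
P(papaya | x) = 0.014625 / 0.0215625 ≈ 0.678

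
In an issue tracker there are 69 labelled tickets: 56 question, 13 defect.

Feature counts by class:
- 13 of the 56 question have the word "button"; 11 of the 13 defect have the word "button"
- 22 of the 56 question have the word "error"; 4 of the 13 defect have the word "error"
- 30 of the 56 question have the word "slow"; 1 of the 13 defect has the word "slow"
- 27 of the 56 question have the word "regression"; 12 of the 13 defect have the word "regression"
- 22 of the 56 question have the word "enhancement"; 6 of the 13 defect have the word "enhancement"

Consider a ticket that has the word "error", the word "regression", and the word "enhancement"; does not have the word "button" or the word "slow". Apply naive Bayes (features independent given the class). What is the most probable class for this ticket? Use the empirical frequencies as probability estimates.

question: (56/69) × (43/56) × (22/56) × (26/56) × (27/56) × (22/56) ≈ 0.0215303
defect: (13/69) × (2/13) × (4/13) × (12/13) × (12/13) × (6/13) ≈ 0.00350737
Highest score → question.

question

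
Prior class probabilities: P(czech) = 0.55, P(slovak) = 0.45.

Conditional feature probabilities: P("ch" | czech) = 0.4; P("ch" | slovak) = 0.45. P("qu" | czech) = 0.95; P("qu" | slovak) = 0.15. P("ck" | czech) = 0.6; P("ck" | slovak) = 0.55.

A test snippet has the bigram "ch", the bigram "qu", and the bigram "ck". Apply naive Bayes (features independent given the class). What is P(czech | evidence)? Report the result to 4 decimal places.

0.8824

czech: 0.55 × 0.4 × 0.95 × 0.6 = 0.1254
slovak: 0.45 × 0.45 × 0.15 × 0.55 = 0.01670625
P(czech | x) = 0.1254 / 0.14210625 ≈ 0.8824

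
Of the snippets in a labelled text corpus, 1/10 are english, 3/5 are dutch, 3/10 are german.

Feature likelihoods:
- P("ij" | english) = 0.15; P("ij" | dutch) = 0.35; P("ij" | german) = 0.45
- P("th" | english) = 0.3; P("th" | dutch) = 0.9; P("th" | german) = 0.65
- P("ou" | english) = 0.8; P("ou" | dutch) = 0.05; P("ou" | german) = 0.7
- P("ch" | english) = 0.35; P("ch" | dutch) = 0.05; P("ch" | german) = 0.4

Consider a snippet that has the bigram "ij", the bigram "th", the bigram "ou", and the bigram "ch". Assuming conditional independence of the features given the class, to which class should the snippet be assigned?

german

english: 0.1 × 0.15 × 0.3 × 0.8 × 0.35 = 0.00126
dutch: 0.6 × 0.35 × 0.9 × 0.05 × 0.05 = 0.0004725
german: 0.3 × 0.45 × 0.65 × 0.7 × 0.4 = 0.02457
Highest score → german.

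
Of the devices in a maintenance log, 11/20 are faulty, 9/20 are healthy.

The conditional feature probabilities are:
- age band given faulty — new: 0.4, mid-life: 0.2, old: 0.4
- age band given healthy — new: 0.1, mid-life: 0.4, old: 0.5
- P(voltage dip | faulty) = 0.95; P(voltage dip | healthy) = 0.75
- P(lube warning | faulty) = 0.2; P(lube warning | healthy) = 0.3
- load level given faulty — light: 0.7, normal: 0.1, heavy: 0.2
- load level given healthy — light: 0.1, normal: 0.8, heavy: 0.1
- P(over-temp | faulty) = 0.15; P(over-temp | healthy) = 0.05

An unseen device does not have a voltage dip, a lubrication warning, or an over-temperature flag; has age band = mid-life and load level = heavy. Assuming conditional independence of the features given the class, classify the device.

faulty: 0.55 × 0.2 × (1−0.95) × (1−0.2) × 0.2 × (1−0.15) = 0.000748
healthy: 0.45 × 0.4 × (1−0.75) × (1−0.3) × 0.1 × (1−0.05) = 0.0029925
Highest score → healthy.

healthy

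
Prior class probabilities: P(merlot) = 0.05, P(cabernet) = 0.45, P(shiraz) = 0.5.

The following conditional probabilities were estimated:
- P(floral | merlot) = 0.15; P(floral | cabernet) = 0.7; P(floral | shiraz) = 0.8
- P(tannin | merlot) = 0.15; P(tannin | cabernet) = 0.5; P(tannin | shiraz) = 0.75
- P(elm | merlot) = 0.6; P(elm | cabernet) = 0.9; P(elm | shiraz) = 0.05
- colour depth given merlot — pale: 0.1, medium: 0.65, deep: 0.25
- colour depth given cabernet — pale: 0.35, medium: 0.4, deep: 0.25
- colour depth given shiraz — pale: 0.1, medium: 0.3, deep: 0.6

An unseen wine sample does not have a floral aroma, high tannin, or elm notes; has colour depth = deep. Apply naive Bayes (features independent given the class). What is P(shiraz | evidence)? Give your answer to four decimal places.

merlot: 0.05 × (1−0.15) × (1−0.15) × (1−0.6) × 0.25 = 0.0036125
cabernet: 0.45 × (1−0.7) × (1−0.5) × (1−0.9) × 0.25 = 0.0016875
shiraz: 0.5 × (1−0.8) × (1−0.75) × (1−0.05) × 0.6 = 0.01425
P(shiraz | x) = 0.01425 / 0.01955 ≈ 0.7289

0.7289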